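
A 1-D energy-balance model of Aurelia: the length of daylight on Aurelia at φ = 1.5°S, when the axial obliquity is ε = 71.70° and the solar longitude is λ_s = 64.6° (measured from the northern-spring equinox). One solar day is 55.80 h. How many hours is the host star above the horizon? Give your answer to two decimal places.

Solar declination: sin δ = sin ε · sin λ_s = sin 71.70° × sin 64.6° = 0.85765, so δ = +59.054°.
cos H₀ = −tan φ · tan δ = −tan(-1.5°) × tan(+59.054°) = 0.0437, so H₀ = 1.5271 rad = 87.50°.
Daylight = 2H₀/(2π) × 55.80 h = (1.5271/π) × 55.80 = 27.12 h.

27.12 h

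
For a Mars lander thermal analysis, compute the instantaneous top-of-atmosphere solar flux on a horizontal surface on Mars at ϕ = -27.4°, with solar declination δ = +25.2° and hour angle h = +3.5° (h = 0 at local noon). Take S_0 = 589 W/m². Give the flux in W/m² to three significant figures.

357 W/m²

cos θ_z = sin ϕ sin δ + cos ϕ cos δ cos h = -0.195944 + 0.801821 = 0.605877.
Flux = S_0 · cos θ_z = 589 × 0.605877 = 356.9 W/m².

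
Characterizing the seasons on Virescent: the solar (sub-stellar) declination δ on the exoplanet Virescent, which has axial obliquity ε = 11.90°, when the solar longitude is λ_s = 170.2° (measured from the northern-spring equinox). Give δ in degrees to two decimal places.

δ = +2.01°

sin δ = sin ε · sin λ_s = sin 11.90° × sin 170.2° = 0.035098.
δ = arcsin(0.035098) = +2.01°.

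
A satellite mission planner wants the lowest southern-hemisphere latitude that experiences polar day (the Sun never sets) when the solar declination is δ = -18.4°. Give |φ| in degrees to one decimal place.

Polar day requires cos H₀ = −tan φ tan δ ≤ −1, i.e. tan φ tan δ ≥ 1.
The boundary is |tan φ| · |tan δ| = 1, so |φ| = 90° − |δ| = 90° − 18.4° = 71.6° in the southern hemisphere.

|φ| = 71.6°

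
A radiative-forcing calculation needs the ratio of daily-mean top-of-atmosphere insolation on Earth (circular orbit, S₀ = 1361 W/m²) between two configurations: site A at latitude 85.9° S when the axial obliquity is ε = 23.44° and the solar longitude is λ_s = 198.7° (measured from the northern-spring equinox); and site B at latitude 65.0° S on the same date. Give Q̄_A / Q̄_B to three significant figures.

Q̄_A / Q̄_B ≈ 0.648

— Configuration A (φ=-85.9°):
Solar declination: sin δ = sin ε · sin λ_s = sin 23.44° × sin 198.7° = -0.12754, so δ = -7.327°.
cos H₀ = −tan(-85.9°) tan(-7.327°) = -1.7939 ≤ −1 ⇒ polar day, H₀ = π.
Bracket: H₀ sin φ sin δ + cos φ cos δ sin H₀ = 3.1416×-0.99744×-0.12754 + 0.07150×0.99183×0.00000 = 0.399654 + 0.000000 = 0.399654.
Q̄ = (S₀/π) × [bracket] = (1361/π) × 0.399654 = 173.14 W/m².
— Configuration B (φ=-65.0°):
cos H₀ = −tan(-65.0°) tan(-7.327°) = -0.2758, H₀ = 1.8502 rad.
Bracket: H₀ sin φ sin δ + cos φ cos δ sin H₀ = 1.8502×-0.90631×-0.12754 + 0.42262×0.99183×0.96123 = 0.213866 + 0.402916 = 0.616782.
Q̄ = (S₀/π) × [bracket] = (1361/π) × 0.616782 = 267.20 W/m².
Ratio Q̄_A / Q̄_B = 173.14 / 267.20 = 0.6480.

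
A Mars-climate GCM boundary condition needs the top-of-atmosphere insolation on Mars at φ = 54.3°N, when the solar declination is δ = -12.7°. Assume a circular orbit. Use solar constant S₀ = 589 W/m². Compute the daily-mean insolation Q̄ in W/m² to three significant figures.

Q̄ ≈ 59.4 W/m²

cos H₀ = −tan(+54.3°) tan(-12.700°) = 0.3136, H₀ = 1.2518 rad.
Bracket: H₀ sin φ sin δ + cos φ cos δ sin H₀ = 1.2518×0.81208×-0.21985 + 0.58354×0.97553×0.94955 = -0.223491 + 0.540542 = 0.317051.
Q̄ = (S₀/π) × [bracket] = (589/π) × 0.317051 = 59.44 W/m².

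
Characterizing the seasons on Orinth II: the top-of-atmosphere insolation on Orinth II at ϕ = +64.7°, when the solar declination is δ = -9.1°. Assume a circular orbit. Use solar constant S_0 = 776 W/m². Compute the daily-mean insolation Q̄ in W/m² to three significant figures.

Q̄ ≈ 54.8 W/m²

cos h₀ = −tan(+64.7°) tan(-9.100°) = 0.3389, h₀ = 1.2251 rad.
Bracket: h₀ sin ϕ sin δ + cos ϕ cos δ sin h₀ = 1.2251×0.90408×-0.15816 + 0.42736×0.98741×0.94084 = -0.175176 + 0.397015 = 0.221839.
Q̄ = (S_0/π) × [bracket] = (776/π) × 0.221839 = 54.80 W/m².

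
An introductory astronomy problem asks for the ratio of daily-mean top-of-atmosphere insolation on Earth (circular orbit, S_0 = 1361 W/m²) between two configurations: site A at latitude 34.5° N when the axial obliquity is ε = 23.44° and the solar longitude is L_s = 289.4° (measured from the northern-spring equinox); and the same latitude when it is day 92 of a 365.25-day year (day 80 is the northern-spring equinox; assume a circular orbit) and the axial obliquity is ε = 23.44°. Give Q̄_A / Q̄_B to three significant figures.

Q̄_A / Q̄_B ≈ 0.514

— Configuration A (ϕ=+34.5°):
Solar declination: sin δ = sin ε · sin L_s = sin 23.44° × sin 289.4° = -0.37520, so δ = -22.037°.
cos h₀ = −tan(+34.5°) tan(-22.037°) = 0.2782, h₀ = 1.2889 rad.
Bracket: h₀ sin ϕ sin δ + cos ϕ cos δ sin h₀ = 1.2889×0.56641×-0.37520 + 0.82413×0.92694×0.96052 = -0.273913 + 0.733760 = 0.459847.
Q̄ = (S_0/π) × [bracket] = (1361/π) × 0.459847 = 199.21 W/m².
— Configuration B (ϕ=+34.5°):
Solar longitude: L_s = 360° × (92 − 80)/365.25 = 11.828°.
sin δ = sin 23.44° × sin 11.828° = 0.08153, so δ = +4.677°.
cos h₀ = −tan(+34.5°) tan(+4.677°) = -0.0562, h₀ = 1.6270 rad.
Bracket: h₀ sin ϕ sin δ + cos ϕ cos δ sin h₀ = 1.6270×0.56641×0.08153 + 0.82413×0.99667×0.99842 = 0.075134 + 0.820088 = 0.895222.
Q̄ = (S_0/π) × [bracket] = (1361/π) × 0.895222 = 387.83 W/m².
Ratio Q̄_A / Q̄_B = 199.21 / 387.83 = 0.5137.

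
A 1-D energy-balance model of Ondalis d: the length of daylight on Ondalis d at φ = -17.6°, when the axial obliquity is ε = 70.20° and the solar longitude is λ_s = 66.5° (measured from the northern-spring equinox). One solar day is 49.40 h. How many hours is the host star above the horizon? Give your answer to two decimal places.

15.70 h

Solar declination: sin δ = sin ε · sin λ_s = sin 70.20° × sin 66.5° = 0.86284, so δ = +59.637°.
cos H₀ = −tan φ · tan δ = −tan(-17.6°) × tan(+59.637°) = 0.5415, so H₀ = 0.9986 rad = 57.21°.
Daylight = 2H₀/(2π) × 49.40 h = (0.9986/π) × 49.40 = 15.70 h.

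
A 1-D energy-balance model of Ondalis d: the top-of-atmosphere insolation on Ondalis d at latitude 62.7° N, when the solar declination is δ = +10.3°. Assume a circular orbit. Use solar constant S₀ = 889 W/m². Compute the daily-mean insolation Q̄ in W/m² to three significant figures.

cos H₀ = −tan(+62.7°) tan(+10.300°) = -0.3521, H₀ = 1.9306 rad.
Bracket: H₀ sin φ sin δ + cos φ cos δ sin H₀ = 1.9306×0.88862×0.17880 + 0.45865×0.98389×0.93596 = 0.306744 + 0.422362 = 0.729106.
Q̄ = (S₀/π) × [bracket] = (889/π) × 0.729106 = 206.3 W/m².

Q̄ ≈ 206 W/m²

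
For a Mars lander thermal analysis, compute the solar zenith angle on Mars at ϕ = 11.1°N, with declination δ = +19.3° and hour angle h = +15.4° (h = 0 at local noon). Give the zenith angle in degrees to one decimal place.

θ_z = 17.0°

cos θ_z = sin ϕ sin δ + cos ϕ cos δ cos h = 0.063631 + 0.892892 = 0.956523.
θ_z = arccos(0.956523) = 17.0°.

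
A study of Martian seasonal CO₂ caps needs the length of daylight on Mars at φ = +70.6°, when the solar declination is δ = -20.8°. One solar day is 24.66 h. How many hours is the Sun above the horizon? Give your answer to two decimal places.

0.00 h

cos H₀ = −tan φ · tan δ = 1.0787 ≥ 1, so the Sun never rises (polar night) and H₀ = 0.
Daylight = 2H₀/(2π) × 24.66 h = (0.0000/π) × 24.66 = 0.00 h.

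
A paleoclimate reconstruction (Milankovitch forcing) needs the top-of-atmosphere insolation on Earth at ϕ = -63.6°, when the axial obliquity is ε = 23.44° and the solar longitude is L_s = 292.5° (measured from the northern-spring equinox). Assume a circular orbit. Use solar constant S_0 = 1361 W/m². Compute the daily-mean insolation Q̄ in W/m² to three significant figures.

Solar declination: sin δ = sin ε · sin L_s = sin 23.44° × sin 292.5° = -0.36751, so δ = -21.562°.
cos h₀ = −tan(-63.6°) tan(-21.562°) = -0.7960, h₀ = 2.4915 rad.
Bracket: h₀ sin ϕ sin δ + cos ϕ cos δ sin h₀ = 2.4915×-0.89571×-0.36751 + 0.44464×0.93002×0.60523 = 0.820158 + 0.250277 = 1.070435.
Q̄ = (S_0/π) × [bracket] = (1361/π) × 1.070435 = 463.7 W/m².

Q̄ ≈ 464 W/m²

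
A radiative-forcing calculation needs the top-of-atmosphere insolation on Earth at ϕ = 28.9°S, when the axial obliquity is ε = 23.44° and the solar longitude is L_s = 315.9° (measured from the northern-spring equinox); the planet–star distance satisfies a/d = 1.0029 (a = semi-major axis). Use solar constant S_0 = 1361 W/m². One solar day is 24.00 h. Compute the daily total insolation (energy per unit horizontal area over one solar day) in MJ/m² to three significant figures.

Solar declination: sin δ = sin ε · sin L_s = sin 23.44° × sin 315.9° = -0.27683, so δ = -16.071°.
cos h₀ = −tan(-28.9°) tan(-16.071°) = -0.1590, h₀ = 1.7305 rad.
Bracket: h₀ sin ϕ sin δ + cos ϕ cos δ sin h₀ = 1.7305×-0.48328×-0.27683 + 0.87546×0.96092×0.98727 = 0.231517 + 0.830538 = 1.062055.
Inverse-square distance factor (a/d)² = 1.0029² = 1.005808.
Q̄ = (S_0/π) × 1.005808 × [bracket] = (1361/π) × 1.005808 × 1.062055 = 462.78 W/m².
Daily total = Q̄ × 24.00 h × 3600 s/h = 462.78 × 24.00 × 3600 / 10⁶ = 39.98 MJ/m².

40.0 MJ/m²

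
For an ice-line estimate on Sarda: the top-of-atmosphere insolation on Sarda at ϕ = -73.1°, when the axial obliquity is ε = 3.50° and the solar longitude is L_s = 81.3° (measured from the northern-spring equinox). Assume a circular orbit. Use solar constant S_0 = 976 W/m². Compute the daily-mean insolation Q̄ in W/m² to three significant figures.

Q̄ ≈ 63.8 W/m²

Solar declination: sin δ = sin ε · sin L_s = sin 3.50° × sin 81.3° = 0.06035, so δ = +3.460°.
cos h₀ = −tan(-73.1°) tan(+3.460°) = 0.1990, h₀ = 1.3705 rad.
Bracket: h₀ sin ϕ sin δ + cos ϕ cos δ sin h₀ = 1.3705×-0.95681×0.06035 + 0.29070×0.99818×0.98000 = -0.079137 + 0.284368 = 0.205231.
Q̄ = (S_0/π) × [bracket] = (976/π) × 0.205231 = 63.76 W/m².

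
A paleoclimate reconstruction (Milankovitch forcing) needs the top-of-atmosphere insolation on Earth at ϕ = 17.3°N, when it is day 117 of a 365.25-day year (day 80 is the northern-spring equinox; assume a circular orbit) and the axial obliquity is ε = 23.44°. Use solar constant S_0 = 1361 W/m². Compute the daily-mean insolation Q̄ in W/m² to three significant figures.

Solar longitude: L_s = 360° × (117 − 80)/365.25 = 36.468°.
sin δ = sin 23.44° × sin 36.468° = 0.23644, so δ = +13.676°.
cos h₀ = −tan(+17.3°) tan(+13.676°) = -0.0758, h₀ = 1.6467 rad.
Bracket: h₀ sin ϕ sin δ + cos ϕ cos δ sin h₀ = 1.6467×0.29737×0.23644 + 0.95476×0.97165×0.99712 = 0.115780 + 0.925021 = 1.040801.
Q̄ = (S_0/π) × [bracket] = (1361/π) × 1.040801 = 450.9 W/m².

Q̄ ≈ 451 W/m²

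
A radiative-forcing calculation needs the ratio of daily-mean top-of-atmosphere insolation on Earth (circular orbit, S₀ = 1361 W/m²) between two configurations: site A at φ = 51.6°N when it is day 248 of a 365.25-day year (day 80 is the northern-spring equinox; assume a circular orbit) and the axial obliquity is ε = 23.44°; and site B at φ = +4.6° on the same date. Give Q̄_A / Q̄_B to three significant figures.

— Configuration A (φ=+51.6°):
Solar longitude: λ_s = 360° × (248 − 80)/365.25 = 165.585°.
sin δ = sin 23.44° × sin 165.585° = 0.09903, so δ = +5.683°.
cos H₀ = −tan(+51.6°) tan(+5.683°) = -0.1256, H₀ = 1.6967 rad.
Bracket: H₀ sin φ sin δ + cos φ cos δ sin H₀ = 1.6967×0.78369×0.09903 + 0.62115×0.99508×0.99209 = 0.131679 + 0.613205 = 0.744884.
Q̄ = (S₀/π) × [bracket] = (1361/π) × 0.744884 = 322.70 W/m².
— Configuration B (φ=+4.6°):
cos H₀ = −tan(+4.6°) tan(+5.683°) = -0.0080, H₀ = 1.5788 rad.
Bracket: H₀ sin φ sin δ + cos φ cos δ sin H₀ = 1.5788×0.08020×0.09903 + 0.99678×0.99508×0.99997 = 0.012539 + 0.991846 = 1.004385.
Q̄ = (S₀/π) × [bracket] = (1361/π) × 1.004385 = 435.12 W/m².
Ratio Q̄_A / Q̄_B = 322.70 / 435.12 = 0.7416.

Q̄_A / Q̄_B ≈ 0.742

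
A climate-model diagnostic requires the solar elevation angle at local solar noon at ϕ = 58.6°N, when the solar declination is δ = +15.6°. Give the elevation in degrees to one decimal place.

At local noon the hour angle is zero, so the zenith angle equals |ϕ − δ| = |+58.6° − (+15.600°)| = 43.000°.
Elevation = 90° − 43.000° = 47.0°.

47.0°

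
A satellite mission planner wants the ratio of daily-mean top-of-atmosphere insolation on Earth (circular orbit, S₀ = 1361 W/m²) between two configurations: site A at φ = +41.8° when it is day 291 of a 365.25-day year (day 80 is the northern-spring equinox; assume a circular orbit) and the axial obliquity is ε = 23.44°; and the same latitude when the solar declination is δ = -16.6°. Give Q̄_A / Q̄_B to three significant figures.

Q̄_A / Q̄_B ≈ 1.24

— Configuration A (φ=+41.8°):
Solar longitude: λ_s = 360° × (291 − 80)/365.25 = 207.967°.
sin δ = sin 23.44° × sin 207.967° = -0.18655, so δ = -10.751°.
cos H₀ = −tan(+41.8°) tan(-10.751°) = 0.1698, H₀ = 1.4002 rad.
Bracket: H₀ sin φ sin δ + cos φ cos δ sin H₀ = 1.4002×0.66653×-0.18655 + 0.74548×0.98245×0.98548 = -0.174103 + 0.721762 = 0.547659.
Q̄ = (S₀/π) × [bracket] = (1361/π) × 0.547659 = 237.26 W/m².
— Configuration B (φ=+41.8°):
cos H₀ = −tan(+41.8°) tan(-16.600°) = 0.2665, H₀ = 1.3010 rad.
Bracket: H₀ sin φ sin δ + cos φ cos δ sin H₀ = 1.3010×0.66653×-0.28569 + 0.74548×0.95832×0.96382 = -0.247738 + 0.688561 = 0.440823.
Q̄ = (S₀/π) × [bracket] = (1361/π) × 0.440823 = 190.97 W/m².
Ratio Q̄_A / Q̄_B = 237.26 / 190.97 = 1.242.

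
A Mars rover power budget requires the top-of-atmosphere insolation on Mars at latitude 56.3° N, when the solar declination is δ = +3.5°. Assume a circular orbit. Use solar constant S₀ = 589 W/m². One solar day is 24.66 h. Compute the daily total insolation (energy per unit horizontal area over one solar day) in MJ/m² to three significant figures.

cos H₀ = −tan(+56.3°) tan(+3.500°) = -0.0917, H₀ = 1.6626 rad.
Bracket: H₀ sin φ sin δ + cos φ cos δ sin H₀ = 1.6626×0.83195×0.06105 + 0.55484×0.99813×0.99579 = 0.084444 + 0.551471 = 0.635915.
Q̄ = (S₀/π) × [bracket] = (589/π) × 0.635915 = 119.22 W/m².
Daily total = Q̄ × 24.66 h × 3600 s/h = 119.22 × 24.66 × 3600 / 10⁶ = 10.58 MJ/m².

10.6 MJ/m²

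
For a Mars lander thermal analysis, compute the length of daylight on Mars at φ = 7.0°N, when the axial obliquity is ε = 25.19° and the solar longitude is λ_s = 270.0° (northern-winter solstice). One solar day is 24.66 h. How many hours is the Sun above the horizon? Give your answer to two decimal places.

Solar declination: sin δ = sin ε · sin λ_s = sin 25.19° × sin 270.0° = -0.42562, so δ = -25.190°.
cos H₀ = −tan φ · tan δ = −tan(+7.0°) × tan(-25.190°) = 0.0578, so H₀ = 1.5130 rad = 86.69°.
Daylight = 2H₀/(2π) × 24.66 h = (1.5130/π) × 24.66 = 11.88 h.

11.88 h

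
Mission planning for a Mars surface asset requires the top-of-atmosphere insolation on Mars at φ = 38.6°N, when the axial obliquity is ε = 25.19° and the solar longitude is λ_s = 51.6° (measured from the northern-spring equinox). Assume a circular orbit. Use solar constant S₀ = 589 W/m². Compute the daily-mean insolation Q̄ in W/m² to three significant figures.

Solar declination: sin δ = sin ε · sin λ_s = sin 25.19° × sin 51.6° = 0.33356, so δ = +19.485°.
cos H₀ = −tan(+38.6°) tan(+19.485°) = -0.2825, H₀ = 1.8571 rad.
Bracket: H₀ sin φ sin δ + cos φ cos δ sin H₀ = 1.8571×0.62388×0.33356 + 0.78152×0.94273×0.95928 = 0.386465 + 0.706761 = 1.093226.
Q̄ = (S₀/π) × [bracket] = (589/π) × 1.093226 = 205.0 W/m².

Q̄ ≈ 205 W/m²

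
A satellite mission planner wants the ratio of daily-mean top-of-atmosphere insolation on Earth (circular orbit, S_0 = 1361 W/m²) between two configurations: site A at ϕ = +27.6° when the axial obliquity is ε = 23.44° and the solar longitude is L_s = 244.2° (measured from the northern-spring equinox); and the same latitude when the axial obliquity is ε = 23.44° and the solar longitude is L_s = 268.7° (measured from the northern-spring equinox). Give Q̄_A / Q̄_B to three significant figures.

Q̄_A / Q̄_B ≈ 1.07

— Configuration A (ϕ=+27.6°):
Solar declination: sin δ = sin ε · sin L_s = sin 23.44° × sin 244.2° = -0.35814, so δ = -20.986°.
cos h₀ = −tan(+27.6°) tan(-20.986°) = 0.2005, h₀ = 1.3689 rad.
Bracket: h₀ sin ϕ sin δ + cos ϕ cos δ sin h₀ = 1.3689×0.46330×-0.35814 + 0.88620×0.93367×0.97969 = -0.227136 + 0.810613 = 0.583477.
Q̄ = (S_0/π) × [bracket] = (1361/π) × 0.583477 = 252.77 W/m².
— Configuration B (ϕ=+27.6°):
Solar declination: sin δ = sin ε · sin L_s = sin 23.44° × sin 268.7° = -0.39769, so δ = -23.434°.
cos h₀ = −tan(+27.6°) tan(-23.434°) = 0.2266, h₀ = 1.3422 rad.
Bracket: h₀ sin ϕ sin δ + cos ϕ cos δ sin h₀ = 1.3422×0.46330×-0.39769 + 0.88620×0.91752×0.97399 = -0.247300 + 0.791957 = 0.544657.
Q̄ = (S_0/π) × [bracket] = (1361/π) × 0.544657 = 235.96 W/m².
Ratio Q̄_A / Q̄_B = 252.77 / 235.96 = 1.071.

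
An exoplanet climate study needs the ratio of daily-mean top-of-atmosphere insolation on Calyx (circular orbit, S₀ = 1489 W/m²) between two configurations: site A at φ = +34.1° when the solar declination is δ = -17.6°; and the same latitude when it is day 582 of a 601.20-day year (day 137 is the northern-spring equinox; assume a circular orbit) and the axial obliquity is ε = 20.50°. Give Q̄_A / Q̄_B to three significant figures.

Q̄_A / Q̄_B ≈ 1.10

— Configuration A (φ=+34.1°):
cos H₀ = −tan(+34.1°) tan(-17.600°) = 0.2148, H₀ = 1.3543 rad.
Bracket: H₀ sin φ sin δ + cos φ cos δ sin H₀ = 1.3543×0.56064×-0.30237 + 0.82806×0.95319×0.97666 = -0.229582 + 0.770876 = 0.541294.
Q̄ = (S₀/π) × [bracket] = (1489/π) × 0.541294 = 256.55 W/m².
— Configuration B (φ=+34.1°):
Solar longitude: λ_s = 360° × (582 − 137)/601.20 = 266.467°.
sin δ = sin 20.50° × sin 266.467° = -0.34954, so δ = -20.459°.
cos H₀ = −tan(+34.1°) tan(-20.459°) = 0.2526, H₀ = 1.3154 rad.
Bracket: H₀ sin φ sin δ + cos φ cos δ sin H₀ = 1.3154×0.56064×-0.34954 + 0.82806×0.93692×0.96757 = -0.257774 + 0.750666 = 0.492892.
Q̄ = (S₀/π) × [bracket] = (1489/π) × 0.492892 = 233.61 W/m².
Ratio Q̄_A / Q̄_B = 256.55 / 233.61 = 1.098.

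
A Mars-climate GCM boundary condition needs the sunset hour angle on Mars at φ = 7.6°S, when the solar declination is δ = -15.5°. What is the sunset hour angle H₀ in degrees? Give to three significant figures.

H₀ = 92.1°

cos H₀ = −tan φ · tan δ = −tan(-7.6°) × tan(-15.500°) = -0.0370, so H₀ = 1.6078 rad = 92.12°.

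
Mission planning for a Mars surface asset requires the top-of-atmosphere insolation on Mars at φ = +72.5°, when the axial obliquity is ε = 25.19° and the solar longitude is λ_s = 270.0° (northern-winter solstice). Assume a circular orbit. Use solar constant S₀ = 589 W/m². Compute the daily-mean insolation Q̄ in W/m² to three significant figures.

Solar declination: sin δ = sin ε · sin λ_s = sin 25.19° × sin 270.0° = -0.42562, so δ = -25.190°.
cos H₀ = −tan(+72.5°) tan(-25.190°) = 1.4918 ≥ 1 ⇒ polar night, H₀ = 0 and Q̄ = 0.

Q̄ ≈ 0.00 W/m²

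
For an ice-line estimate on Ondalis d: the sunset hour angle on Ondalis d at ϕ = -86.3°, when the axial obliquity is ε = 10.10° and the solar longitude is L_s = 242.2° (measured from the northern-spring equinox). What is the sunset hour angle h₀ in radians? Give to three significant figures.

Solar declination: sin δ = sin ε · sin L_s = sin 10.10° × sin 242.2° = -0.15513, so δ = -8.924°.
Sunrise equation: cos h₀ = −tan ϕ · tan δ = -2.4282 ≤ −1, so the host star never sets (polar day) and h₀ = π.

h₀ = 3.14 rad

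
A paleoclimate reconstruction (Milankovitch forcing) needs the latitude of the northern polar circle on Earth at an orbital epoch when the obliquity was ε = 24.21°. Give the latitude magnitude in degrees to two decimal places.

The polar circle is the lowest latitude that experiences at least one full rotation of continuous daylight at the northern-summer solstice; it lies at |φ| = 90° − ε = 90° − 24.21° = 65.79°.

65.79°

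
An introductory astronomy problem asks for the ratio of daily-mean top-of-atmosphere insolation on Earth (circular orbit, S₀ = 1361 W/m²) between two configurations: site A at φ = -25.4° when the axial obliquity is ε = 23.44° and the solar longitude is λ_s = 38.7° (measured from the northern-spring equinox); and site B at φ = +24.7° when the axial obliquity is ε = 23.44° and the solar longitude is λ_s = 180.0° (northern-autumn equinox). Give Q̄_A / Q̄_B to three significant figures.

Q̄_A / Q̄_B ≈ 0.786

— Configuration A (φ=-25.4°):
Solar declination: sin δ = sin ε · sin λ_s = sin 23.44° × sin 38.7° = 0.24871, so δ = +14.401°.
cos H₀ = −tan(-25.4°) tan(+14.401°) = 0.1219, H₀ = 1.4486 rad.
Bracket: H₀ sin φ sin δ + cos φ cos δ sin H₀ = 1.4486×-0.42894×0.24871 + 0.90334×0.96858×0.99254 = -0.154539 + 0.868430 = 0.713891.
Q̄ = (S₀/π) × [bracket] = (1361/π) × 0.713891 = 309.27 W/m².
— Configuration B (φ=+24.7°):
Solar declination: sin δ = sin ε · sin λ_s = sin 23.44° × sin 180.0° = 0.00000, so δ = +0.000°.
cos H₀ = −tan(+24.7°) tan(+0.000°) = -0.0000, H₀ = 1.5708 rad.
Bracket: H₀ sin φ sin δ + cos φ cos δ sin H₀ = 1.5708×0.41787×0.00000 + 0.90851×1.00000×1.00000 = 0.000000 + 0.908510 = 0.908510.
Q̄ = (S₀/π) × [bracket] = (1361/π) × 0.908510 = 393.58 W/m².
Ratio Q̄_A / Q̄_B = 309.27 / 393.58 = 0.7858.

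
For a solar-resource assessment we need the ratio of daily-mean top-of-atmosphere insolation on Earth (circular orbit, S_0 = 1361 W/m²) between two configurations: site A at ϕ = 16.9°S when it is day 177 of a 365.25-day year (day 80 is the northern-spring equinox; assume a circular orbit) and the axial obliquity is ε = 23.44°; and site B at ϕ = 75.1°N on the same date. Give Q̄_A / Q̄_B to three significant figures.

Q̄_A / Q̄_B ≈ 0.587

— Configuration A (ϕ=-16.9°):
Solar longitude: L_s = 360° × (177 − 80)/365.25 = 95.606°.
sin δ = sin 23.44° × sin 95.606° = 0.39589, so δ = +23.321°.
cos h₀ = −tan(-16.9°) tan(+23.321°) = 0.1310, h₀ = 1.4394 rad.
Bracket: h₀ sin ϕ sin δ + cos ϕ cos δ sin h₀ = 1.4394×-0.29070×0.39589 + 0.95681×0.91830×0.99138 = -0.165654 + 0.871065 = 0.705411.
Q̄ = (S_0/π) × [bracket] = (1361/π) × 0.705411 = 305.60 W/m².
— Configuration B (ϕ=+75.1°):
cos h₀ = −tan(+75.1°) tan(+23.321°) = -1.6202 ≤ −1 ⇒ polar day, h₀ = π.
Bracket: h₀ sin ϕ sin δ + cos ϕ cos δ sin h₀ = 3.1416×0.96638×0.39589 + 0.25713×0.91830×0.00000 = 1.201914 + 0.000000 = 1.201914.
Q̄ = (S_0/π) × [bracket] = (1361/π) × 1.201914 = 520.69 W/m².
Ratio Q̄_A / Q̄_B = 305.60 / 520.69 = 0.5869.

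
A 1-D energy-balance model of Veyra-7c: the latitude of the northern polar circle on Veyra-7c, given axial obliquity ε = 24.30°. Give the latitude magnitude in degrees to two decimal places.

65.70°

The polar circle is the lowest latitude that experiences at least one full rotation of continuous daylight at the northern-summer solstice; it lies at |φ| = 90° − ε = 90° − 24.30° = 65.70°.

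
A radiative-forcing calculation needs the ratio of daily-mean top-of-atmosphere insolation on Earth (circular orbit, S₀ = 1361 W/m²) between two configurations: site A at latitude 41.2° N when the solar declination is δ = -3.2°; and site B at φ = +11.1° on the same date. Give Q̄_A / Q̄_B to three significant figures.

— Configuration A (φ=+41.2°):
cos H₀ = −tan(+41.2°) tan(-3.200°) = 0.0489, H₀ = 1.5218 rad.
Bracket: H₀ sin φ sin δ + cos φ cos δ sin H₀ = 1.5218×0.65869×-0.05582 + 0.75241×0.99844×0.99880 = -0.055954 + 0.750335 = 0.694381.
Q̄ = (S₀/π) × [bracket] = (1361/π) × 0.694381 = 300.82 W/m².
— Configuration B (φ=+11.1°):
cos H₀ = −tan(+11.1°) tan(-3.200°) = 0.0110, H₀ = 1.5598 rad.
Bracket: H₀ sin φ sin δ + cos φ cos δ sin H₀ = 1.5598×0.19252×-0.05582 + 0.98129×0.99844×0.99994 = -0.016762 + 0.979700 = 0.962938.
Q̄ = (S₀/π) × [bracket] = (1361/π) × 0.962938 = 417.16 W/m².
Ratio Q̄_A / Q̄_B = 300.82 / 417.16 = 0.7211.

Q̄_A / Q̄_B ≈ 0.721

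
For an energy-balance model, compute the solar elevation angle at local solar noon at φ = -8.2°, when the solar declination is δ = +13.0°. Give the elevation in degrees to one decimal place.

At local noon the hour angle is zero, so the zenith angle equals |φ − δ| = |-8.2° − (+13.000°)| = 21.200°.
Elevation = 90° − 21.200° = 68.8°.

68.8°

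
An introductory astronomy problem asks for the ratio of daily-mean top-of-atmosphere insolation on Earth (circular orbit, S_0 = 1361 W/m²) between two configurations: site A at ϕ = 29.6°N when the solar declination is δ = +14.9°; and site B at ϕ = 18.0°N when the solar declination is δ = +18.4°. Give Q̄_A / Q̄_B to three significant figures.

Q̄_A / Q̄_B ≈ 0.989

— Configuration A (ϕ=+29.6°):
cos h₀ = −tan(+29.6°) tan(+14.900°) = -0.1512, h₀ = 1.7225 rad.
Bracket: h₀ sin ϕ sin δ + cos ϕ cos δ sin h₀ = 1.7225×0.49394×0.25713 + 0.86949×0.96638×0.98851 = 0.218769 + 0.830603 = 1.049372.
Q̄ = (S_0/π) × [bracket] = (1361/π) × 1.049372 = 454.61 W/m².
— Configuration B (ϕ=+18.0°):
cos h₀ = −tan(+18.0°) tan(+18.400°) = -0.1081, h₀ = 1.6791 rad.
Bracket: h₀ sin ϕ sin δ + cos ϕ cos δ sin h₀ = 1.6791×0.30902×0.31565 + 0.95106×0.94888×0.99414 = 0.163783 + 0.897154 = 1.060937.
Q̄ = (S_0/π) × [bracket] = (1361/π) × 1.060937 = 459.62 W/m².
Ratio Q̄_A / Q̄_B = 454.61 / 459.62 = 0.9891.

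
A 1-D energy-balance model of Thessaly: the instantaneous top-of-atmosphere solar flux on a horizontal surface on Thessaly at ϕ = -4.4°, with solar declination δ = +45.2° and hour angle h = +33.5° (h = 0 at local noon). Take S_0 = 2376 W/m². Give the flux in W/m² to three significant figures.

1.26e+03 W/m²

cos θ_z = sin ϕ sin δ + cos ϕ cos δ cos h = -0.054438 + 0.585853 = 0.531415.
Flux = S_0 · cos θ_z = 2376 × 0.531415 = 1263 W/m².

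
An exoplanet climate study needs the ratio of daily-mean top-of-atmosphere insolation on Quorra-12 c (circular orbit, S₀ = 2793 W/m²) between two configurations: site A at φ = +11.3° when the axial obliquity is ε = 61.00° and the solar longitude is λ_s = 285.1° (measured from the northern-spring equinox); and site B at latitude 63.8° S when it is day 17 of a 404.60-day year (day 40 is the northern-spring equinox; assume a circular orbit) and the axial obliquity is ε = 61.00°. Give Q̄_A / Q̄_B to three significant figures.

Q̄_A / Q̄_B ≈ 0.309

— Configuration A (φ=+11.3°):
Solar declination: sin δ = sin ε · sin λ_s = sin 61.00° × sin 285.1° = -0.84442, so δ = -57.610°.
cos H₀ = −tan(+11.3°) tan(-57.610°) = 0.3150, H₀ = 1.2504 rad.
Bracket: H₀ sin φ sin δ + cos φ cos δ sin H₀ = 1.2504×0.19595×-0.84442 + 0.98061×0.53568×0.94910 = -0.206896 + 0.498556 = 0.291660.
Q̄ = (S₀/π) × [bracket] = (2793/π) × 0.291660 = 259.30 W/m².
— Configuration B (φ=-63.8°):
Solar longitude: λ_s = 360° × (17 − 40)/404.60 = -20.465°, i.e. -20.465° + 360° = 339.535°.
sin δ = sin 61.00° × sin 339.535° = -0.30579, so δ = -17.806°.
cos H₀ = −tan(-63.8°) tan(-17.806°) = -0.6527, H₀ = 2.2820 rad.
Bracket: H₀ sin φ sin δ + cos φ cos δ sin H₀ = 2.2820×-0.89726×-0.30579 + 0.44151×0.95210×0.75760 = 0.626119 + 0.318466 = 0.944585.
Q̄ = (S₀/π) × [bracket] = (2793/π) × 0.944585 = 839.77 W/m².
Ratio Q̄_A / Q̄_B = 259.30 / 839.77 = 0.3088.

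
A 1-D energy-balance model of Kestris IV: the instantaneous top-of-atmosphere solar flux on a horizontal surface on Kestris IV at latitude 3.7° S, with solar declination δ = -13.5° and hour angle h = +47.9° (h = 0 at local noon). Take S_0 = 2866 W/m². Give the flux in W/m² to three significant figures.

cos θ_z = sin ϕ sin δ + cos ϕ cos δ cos h = 0.015065 + 0.650544 = 0.665609.
Flux = S_0 · cos θ_z = 2866 × 0.665609 = 1908 W/m².

1.91e+03 W/m²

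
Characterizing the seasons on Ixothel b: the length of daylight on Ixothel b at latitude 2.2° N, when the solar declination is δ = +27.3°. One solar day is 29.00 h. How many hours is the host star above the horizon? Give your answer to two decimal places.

cos H₀ = −tan φ · tan δ = −tan(+2.2°) × tan(+27.300°) = -0.0198, so H₀ = 1.5906 rad = 91.14°.
Daylight = 2H₀/(2π) × 29.00 h = (1.5906/π) × 29.00 = 14.68 h.

14.68 h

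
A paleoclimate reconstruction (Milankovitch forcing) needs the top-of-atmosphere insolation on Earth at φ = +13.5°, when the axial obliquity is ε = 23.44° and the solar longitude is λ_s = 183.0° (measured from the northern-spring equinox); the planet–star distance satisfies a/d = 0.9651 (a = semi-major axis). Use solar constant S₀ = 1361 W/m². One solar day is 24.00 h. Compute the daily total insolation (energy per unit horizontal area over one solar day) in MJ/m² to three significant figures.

Solar declination: sin δ = sin ε · sin λ_s = sin 23.44° × sin 183.0° = -0.02082, so δ = -1.193°.
cos H₀ = −tan(+13.5°) tan(-1.193°) = 0.0050, H₀ = 1.5658 rad.
Bracket: H₀ sin φ sin δ + cos φ cos δ sin H₀ = 1.5658×0.23345×-0.02082 + 0.97237×0.99978×0.99999 = -0.007610 + 0.972146 = 0.964536.
Inverse-square distance factor (a/d)² = 0.9651² = 0.931418.
Q̄ = (S₀/π) × 0.931418 × [bracket] = (1361/π) × 0.931418 × 0.964536 = 389.20 W/m².
Daily total = Q̄ × 24.00 h × 3600 s/h = 389.20 × 24.00 × 3600 / 10⁶ = 33.63 MJ/m².

33.6 MJ/m²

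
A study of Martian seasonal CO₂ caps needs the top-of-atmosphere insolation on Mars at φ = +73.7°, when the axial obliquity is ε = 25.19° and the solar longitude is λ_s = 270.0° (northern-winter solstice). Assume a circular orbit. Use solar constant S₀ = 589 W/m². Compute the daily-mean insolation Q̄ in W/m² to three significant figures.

Q̄ ≈ 0.00 W/m²

Solar declination: sin δ = sin ε · sin λ_s = sin 25.19° × sin 270.0° = -0.42562, so δ = -25.190°.
cos H₀ = −tan(+73.7°) tan(-25.190°) = 1.6085 ≥ 1 ⇒ polar night, H₀ = 0 and Q̄ = 0.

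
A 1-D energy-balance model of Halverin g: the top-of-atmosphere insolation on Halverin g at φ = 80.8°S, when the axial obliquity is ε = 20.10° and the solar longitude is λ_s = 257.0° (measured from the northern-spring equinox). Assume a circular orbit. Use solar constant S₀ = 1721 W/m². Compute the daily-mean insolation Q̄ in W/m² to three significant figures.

Solar declination: sin δ = sin ε · sin λ_s = sin 20.10° × sin 257.0° = -0.33485, so δ = -19.564°.
cos H₀ = −tan(-80.8°) tan(-19.564°) = -2.1941 ≤ −1 ⇒ polar day, H₀ = π.
Bracket: H₀ sin φ sin δ + cos φ cos δ sin H₀ = 3.1416×-0.98714×-0.33485 + 0.15988×0.94227×0.00000 = 1.038436 + 0.000000 = 1.038436.
Q̄ = (S₀/π) × [bracket] = (1721/π) × 1.038436 = 568.9 W/m².

Q̄ ≈ 569 W/m²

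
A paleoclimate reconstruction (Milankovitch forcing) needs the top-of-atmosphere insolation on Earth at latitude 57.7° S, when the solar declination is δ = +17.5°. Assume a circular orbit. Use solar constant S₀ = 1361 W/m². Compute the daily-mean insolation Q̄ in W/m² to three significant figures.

Q̄ ≈ 75.9 W/m²

cos H₀ = −tan(-57.7°) tan(+17.500°) = 0.4988, H₀ = 1.0486 rad.
Bracket: H₀ sin φ sin δ + cos φ cos δ sin H₀ = 1.0486×-0.84526×0.30071 + 0.53435×0.95372×0.86674 = -0.266531 + 0.441708 = 0.175177.
Q̄ = (S₀/π) × [bracket] = (1361/π) × 0.175177 = 75.89 W/m².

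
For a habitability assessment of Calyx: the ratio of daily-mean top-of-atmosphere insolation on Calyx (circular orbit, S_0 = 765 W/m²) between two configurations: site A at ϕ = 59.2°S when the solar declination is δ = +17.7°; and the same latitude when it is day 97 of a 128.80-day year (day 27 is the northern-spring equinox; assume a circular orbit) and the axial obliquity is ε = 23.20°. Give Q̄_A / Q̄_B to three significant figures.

— Configuration A (ϕ=-59.2°):
cos h₀ = −tan(-59.2°) tan(+17.700°) = 0.5354, h₀ = 1.0059 rad.
Bracket: h₀ sin ϕ sin δ + cos ϕ cos δ sin h₀ = 1.0059×-0.85896×0.30403 + 0.51204×0.95266×0.84462 = -0.262690 + 0.412006 = 0.149316.
Q̄ = (S_0/π) × [bracket] = (765/π) × 0.149316 = 36.360 W/m².
— Configuration B (ϕ=-59.2°):
Solar longitude: L_s = 360° × (97 − 27)/128.80 = 195.652°.
sin δ = sin 23.20° × sin 195.652° = -0.10628, so δ = -6.101°.
cos h₀ = −tan(-59.2°) tan(-6.101°) = -0.1793, h₀ = 1.7511 rad.
Bracket: h₀ sin ϕ sin δ + cos ϕ cos δ sin h₀ = 1.7511×-0.85896×-0.10628 + 0.51204×0.99434×0.98379 = 0.159858 + 0.500889 = 0.660747.
Q̄ = (S_0/π) × [bracket] = (765/π) × 0.660747 = 160.90 W/m².
Ratio Q̄_A / Q̄_B = 36.360 / 160.90 = 0.2260.

Q̄_A / Q̄_B ≈ 0.226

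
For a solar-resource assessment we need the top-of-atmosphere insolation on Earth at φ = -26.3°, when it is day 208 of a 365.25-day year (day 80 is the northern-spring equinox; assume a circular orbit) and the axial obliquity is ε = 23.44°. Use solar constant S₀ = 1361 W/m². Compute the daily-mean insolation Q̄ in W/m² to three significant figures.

Q̄ ≈ 276 W/m²

Solar longitude: λ_s = 360° × (208 − 80)/365.25 = 126.160°.
sin δ = sin 23.44° × sin 126.160° = 0.32116, so δ = +18.733°.
cos H₀ = −tan(-26.3°) tan(+18.733°) = 0.1676, H₀ = 1.4024 rad.
Bracket: H₀ sin φ sin δ + cos φ cos δ sin H₀ = 1.4024×-0.44307×0.32116 + 0.89649×0.94702×0.98585 = -0.199556 + 0.836981 = 0.637425.
Q̄ = (S₀/π) × [bracket] = (1361/π) × 0.637425 = 276.1 W/m².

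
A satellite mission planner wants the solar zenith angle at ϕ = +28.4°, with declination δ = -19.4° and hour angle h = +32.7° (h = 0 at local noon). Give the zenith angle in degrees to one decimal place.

θ_z = 57.3°

cos θ_z = sin ϕ sin δ + cos ϕ cos δ cos h = -0.157984 + 0.698205 = 0.540221.
θ_z = arccos(0.540221) = 57.3°.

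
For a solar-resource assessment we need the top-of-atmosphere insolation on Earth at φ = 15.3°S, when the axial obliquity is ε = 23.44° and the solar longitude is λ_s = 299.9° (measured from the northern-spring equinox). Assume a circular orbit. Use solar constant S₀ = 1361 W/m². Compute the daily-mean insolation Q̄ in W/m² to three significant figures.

Q̄ ≈ 456 W/m²

Solar declination: sin δ = sin ε · sin λ_s = sin 23.44° × sin 299.9° = -0.34484, so δ = -20.172°.
cos H₀ = −tan(-15.3°) tan(-20.172°) = -0.1005, H₀ = 1.6715 rad.
Bracket: H₀ sin φ sin δ + cos φ cos δ sin H₀ = 1.6715×-0.26387×-0.34484 + 0.96456×0.93866×0.99494 = 0.152095 + 0.900813 = 1.052908.
Q̄ = (S₀/π) × [bracket] = (1361/π) × 1.052908 = 456.1 W/m².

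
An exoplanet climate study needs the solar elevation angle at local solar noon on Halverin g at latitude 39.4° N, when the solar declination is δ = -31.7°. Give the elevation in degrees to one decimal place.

18.9°

At local noon the hour angle is zero, so the zenith angle equals |φ − δ| = |+39.4° − (-31.700°)| = 71.100°.
Elevation = 90° − 71.100° = 18.9°.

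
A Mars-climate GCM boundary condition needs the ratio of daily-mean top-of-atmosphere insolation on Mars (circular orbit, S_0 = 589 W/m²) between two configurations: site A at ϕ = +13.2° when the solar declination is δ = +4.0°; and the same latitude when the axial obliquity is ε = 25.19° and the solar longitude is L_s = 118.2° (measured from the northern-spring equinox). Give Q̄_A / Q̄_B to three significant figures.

— Configuration A (ϕ=+13.2°):
cos h₀ = −tan(+13.2°) tan(+4.000°) = -0.0164, h₀ = 1.5872 rad.
Bracket: h₀ sin ϕ sin δ + cos ϕ cos δ sin h₀ = 1.5872×0.22835×0.06976 + 0.97358×0.99756×0.99987 = 0.025284 + 0.971078 = 0.996362.
Q̄ = (S_0/π) × [bracket] = (589/π) × 0.996362 = 186.80 W/m².
— Configuration B (ϕ=+13.2°):
Solar declination: sin δ = sin ε · sin L_s = sin 25.19° × sin 118.2° = 0.37510, so δ = +22.031°.
cos h₀ = −tan(+13.2°) tan(+22.031°) = -0.0949, h₀ = 1.6658 rad.
Bracket: h₀ sin ϕ sin δ + cos ϕ cos δ sin h₀ = 1.6658×0.22835×0.37510 + 0.97358×0.92698×0.99549 = 0.142683 + 0.898419 = 1.041102.
Q̄ = (S_0/π) × [bracket] = (589/π) × 1.041102 = 195.19 W/m².
Ratio Q̄_A / Q̄_B = 186.80 / 195.19 = 0.9570.

Q̄_A / Q̄_B ≈ 0.957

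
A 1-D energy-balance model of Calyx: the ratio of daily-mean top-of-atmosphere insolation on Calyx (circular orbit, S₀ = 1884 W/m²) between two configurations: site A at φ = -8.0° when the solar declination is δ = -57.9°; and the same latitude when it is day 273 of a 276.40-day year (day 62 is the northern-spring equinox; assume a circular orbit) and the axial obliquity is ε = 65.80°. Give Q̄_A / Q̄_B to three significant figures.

— Configuration A (φ=-8.0°):
cos H₀ = −tan(-8.0°) tan(-57.900°) = -0.2240, H₀ = 1.7968 rad.
Bracket: H₀ sin φ sin δ + cos φ cos δ sin H₀ = 1.7968×-0.13917×-0.84712 + 0.99027×0.53140×0.97458 = 0.211831 + 0.512853 = 0.724684.
Q̄ = (S₀/π) × [bracket] = (1884/π) × 0.724684 = 434.59 W/m².
— Configuration B (φ=-8.0°):
Solar longitude: λ_s = 360° × (273 − 62)/276.40 = 274.819°.
sin δ = sin 65.80° × sin 274.819° = -0.90890, so δ = -65.353°.
cos H₀ = −tan(-8.0°) tan(-65.353°) = -0.3063, H₀ = 1.8821 rad.
Bracket: H₀ sin φ sin δ + cos φ cos δ sin H₀ = 1.8821×-0.13917×-0.90890 + 0.99027×0.41702×0.95193 = 0.238070 + 0.393111 = 0.631181.
Q̄ = (S₀/π) × [bracket] = (1884/π) × 0.631181 = 378.52 W/m².
Ratio Q̄_A / Q̄_B = 434.59 / 378.52 = 1.148.

Q̄_A / Q̄_B ≈ 1.15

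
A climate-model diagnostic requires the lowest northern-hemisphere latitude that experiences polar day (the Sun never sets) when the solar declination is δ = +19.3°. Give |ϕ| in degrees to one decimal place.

Polar day requires cos h₀ = −tan ϕ tan δ ≤ −1, i.e. tan ϕ tan δ ≥ 1.
The boundary is |tan ϕ| · |tan δ| = 1, so |ϕ| = 90° − |δ| = 90° − 19.3° = 70.7° in the northern hemisphere.

|ϕ| = 70.7°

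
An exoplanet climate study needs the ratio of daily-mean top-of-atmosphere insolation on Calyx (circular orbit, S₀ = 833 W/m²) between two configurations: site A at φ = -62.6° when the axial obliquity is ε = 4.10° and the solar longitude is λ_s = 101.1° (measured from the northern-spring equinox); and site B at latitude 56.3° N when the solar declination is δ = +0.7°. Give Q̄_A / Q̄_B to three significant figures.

Q̄_A / Q̄_B ≈ 0.640

— Configuration A (φ=-62.6°):
Solar declination: sin δ = sin ε · sin λ_s = sin 4.10° × sin 101.1° = 0.07016, so δ = +4.023°.
cos H₀ = −tan(-62.6°) tan(+4.023°) = 0.1357, H₀ = 1.4347 rad.
Bracket: H₀ sin φ sin δ + cos φ cos δ sin H₀ = 1.4347×-0.88782×0.07016 + 0.46020×0.99754×0.99075 = -0.089367 + 0.454822 = 0.365455.
Q̄ = (S₀/π) × [bracket] = (833/π) × 0.365455 = 96.901 W/m².
— Configuration B (φ=+56.3°):
cos H₀ = −tan(+56.3°) tan(+0.700°) = -0.0183, H₀ = 1.5891 rad.
Bracket: H₀ sin φ sin δ + cos φ cos δ sin H₀ = 1.5891×0.83195×0.01222 + 0.55484×0.99993×0.99983 = 0.016155 + 0.554707 = 0.570862.
Q̄ = (S₀/π) × [bracket] = (833/π) × 0.570862 = 151.37 W/m².
Ratio Q̄_A / Q̄_B = 96.901 / 151.37 = 0.6402.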